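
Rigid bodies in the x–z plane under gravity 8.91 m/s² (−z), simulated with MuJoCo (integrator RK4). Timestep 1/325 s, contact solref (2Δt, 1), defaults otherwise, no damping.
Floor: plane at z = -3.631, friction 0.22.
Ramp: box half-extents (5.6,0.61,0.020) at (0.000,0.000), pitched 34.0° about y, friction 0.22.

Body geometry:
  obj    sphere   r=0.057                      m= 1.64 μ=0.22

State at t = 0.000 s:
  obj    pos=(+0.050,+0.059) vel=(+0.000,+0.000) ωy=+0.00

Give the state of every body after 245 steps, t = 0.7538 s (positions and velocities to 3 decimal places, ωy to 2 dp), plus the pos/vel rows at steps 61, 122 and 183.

State at t = 0.7538 s:
  obj    pos=(+0.889,-0.506) vel=(+2.224,-1.500) ωy=+47.06

Key-timestep trajectory:
   step    t(s)  obj.x    obj.z    obj.vx   obj.vz 
     61  0.1877   +0.102  +0.024  +0.554  -0.374
    122  0.3754   +0.258  -0.081  +1.108  -0.747
    183  0.5631   +0.518  -0.256  +1.662  -1.121


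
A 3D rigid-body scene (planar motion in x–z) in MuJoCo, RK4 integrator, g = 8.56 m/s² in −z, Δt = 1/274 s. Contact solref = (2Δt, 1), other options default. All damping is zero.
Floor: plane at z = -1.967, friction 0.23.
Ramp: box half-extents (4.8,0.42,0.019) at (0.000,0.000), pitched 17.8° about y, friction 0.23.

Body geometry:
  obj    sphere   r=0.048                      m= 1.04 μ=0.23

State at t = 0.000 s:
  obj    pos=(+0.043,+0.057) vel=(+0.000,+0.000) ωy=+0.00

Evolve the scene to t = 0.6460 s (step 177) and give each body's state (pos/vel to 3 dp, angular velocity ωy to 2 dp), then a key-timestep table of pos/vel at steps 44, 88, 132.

State at t = 0.6460 s:
  obj    pos=(+0.414,-0.063) vel=(+1.150,-0.369) ωy=+25.15

Key-timestep trajectory:
   step    t(s)  obj.x    obj.z    obj.vx   obj.vz 
     44  0.1606   +0.066  +0.049  +0.286  -0.092
     88  0.3212   +0.135  +0.027  +0.572  -0.184
    132  0.4818   +0.249  -0.010  +0.857  -0.275


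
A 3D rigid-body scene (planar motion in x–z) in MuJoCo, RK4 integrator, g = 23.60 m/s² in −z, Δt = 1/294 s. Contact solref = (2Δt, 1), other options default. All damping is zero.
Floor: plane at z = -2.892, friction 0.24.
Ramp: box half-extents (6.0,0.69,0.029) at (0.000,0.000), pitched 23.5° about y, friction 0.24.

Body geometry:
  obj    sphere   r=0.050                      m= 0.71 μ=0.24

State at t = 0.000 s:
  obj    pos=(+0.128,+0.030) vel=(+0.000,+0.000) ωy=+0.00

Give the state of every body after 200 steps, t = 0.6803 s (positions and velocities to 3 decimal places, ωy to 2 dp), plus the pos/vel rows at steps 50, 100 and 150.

State at t = 0.6803 s:
  obj    pos=(+1.555,-0.590) vel=(+4.193,-1.823) ωy=+91.44

Key-timestep trajectory:
   step    t(s)  obj.x    obj.z    obj.vx   obj.vz 
     50  0.1701   +0.217  -0.008  +1.049  -0.456
    100  0.3401   +0.485  -0.125  +2.097  -0.912
    150  0.5102   +0.931  -0.318  +3.145  -1.368


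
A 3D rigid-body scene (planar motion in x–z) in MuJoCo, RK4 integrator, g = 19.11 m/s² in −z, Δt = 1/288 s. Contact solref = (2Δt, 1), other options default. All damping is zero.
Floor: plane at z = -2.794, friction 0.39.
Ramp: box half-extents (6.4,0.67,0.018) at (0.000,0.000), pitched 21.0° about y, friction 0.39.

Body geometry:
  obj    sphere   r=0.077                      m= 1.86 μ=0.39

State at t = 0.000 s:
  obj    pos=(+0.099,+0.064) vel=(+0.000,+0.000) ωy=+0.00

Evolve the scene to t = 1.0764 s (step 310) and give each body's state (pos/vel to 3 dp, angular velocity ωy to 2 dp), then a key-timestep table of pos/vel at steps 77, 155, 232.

State at t = 1.0764 s:
  obj    pos=(+2.745,-0.952) vel=(+4.916,-1.887) ωy=+68.38

Key-timestep trajectory:
   step    t(s)  obj.x    obj.z    obj.vx   obj.vz 
     77  0.2674   +0.262  +0.001  +1.221  -0.469
    155  0.5382   +0.760  -0.190  +2.458  -0.944
    232  0.8056   +1.581  -0.505  +3.679  -1.412


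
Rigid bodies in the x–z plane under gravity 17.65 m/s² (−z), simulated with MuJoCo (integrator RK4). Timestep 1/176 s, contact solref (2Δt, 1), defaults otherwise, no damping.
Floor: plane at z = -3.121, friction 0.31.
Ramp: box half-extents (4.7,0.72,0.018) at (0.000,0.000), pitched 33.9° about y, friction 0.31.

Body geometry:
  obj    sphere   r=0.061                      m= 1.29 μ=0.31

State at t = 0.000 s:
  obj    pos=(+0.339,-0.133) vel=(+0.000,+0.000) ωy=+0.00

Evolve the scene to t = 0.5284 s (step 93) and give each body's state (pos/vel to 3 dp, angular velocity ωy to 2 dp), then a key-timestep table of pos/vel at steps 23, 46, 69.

State at t = 0.5284 s:
  obj    pos=(+1.154,-0.680) vel=(+3.084,-2.073) ωy=+60.88

Key-timestep trajectory:
   step    t(s)  obj.x    obj.z    obj.vx   obj.vz 
     23  0.1307   +0.389  -0.166  +0.763  -0.513
     46  0.2614   +0.539  -0.267  +1.526  -1.025
     69  0.3920   +0.788  -0.434  +2.289  -1.538


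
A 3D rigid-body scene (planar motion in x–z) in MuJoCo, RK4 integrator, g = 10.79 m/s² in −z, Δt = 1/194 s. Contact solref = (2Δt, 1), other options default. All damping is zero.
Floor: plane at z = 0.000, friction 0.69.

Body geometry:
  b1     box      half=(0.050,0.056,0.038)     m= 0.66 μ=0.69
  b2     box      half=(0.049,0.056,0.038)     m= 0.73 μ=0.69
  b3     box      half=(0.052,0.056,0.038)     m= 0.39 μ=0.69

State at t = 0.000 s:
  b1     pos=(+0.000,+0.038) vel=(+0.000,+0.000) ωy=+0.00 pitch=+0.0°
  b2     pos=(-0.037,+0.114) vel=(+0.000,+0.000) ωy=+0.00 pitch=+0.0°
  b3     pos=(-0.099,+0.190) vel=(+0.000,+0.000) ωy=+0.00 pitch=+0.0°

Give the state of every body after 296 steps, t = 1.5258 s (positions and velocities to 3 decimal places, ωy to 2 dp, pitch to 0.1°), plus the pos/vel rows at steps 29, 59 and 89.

State at t = 1.5258 s:
  b1     pos=(+0.000,+0.038) vel=(+0.000,+0.000) ωy=+0.00 pitch=+0.0°
  b2     pos=(-0.037,+0.114) vel=(+0.000,+0.000) ωy=+0.00 pitch=+0.0°
  b3     pos=(-0.126,+0.052) vel=(+0.000,+0.000) ωy=+0.00 pitch=-90.0°

Key-timestep trajectory:
   step    t(s)  b1.x    b1.z    b1.vx   b1.vz   b2.x    b2.z    b2.vx   b2.vz   b3.x    b3.z    b3.vx   b3.vz 
     29  0.1495   +0.000  +0.038  +0.000  +0.000   -0.037  +0.114  +0.000  +0.000   -0.120  +0.174  -0.255  -0.368
     59  0.3041   +0.000  +0.038  +0.000  +0.000   -0.037  +0.114  +0.000  +0.000   -0.153  +0.061  -0.024  +0.137
     89  0.4588   +0.000  +0.038  +0.000  +0.000   -0.037  +0.114  +0.000  +0.000   -0.141  +0.060  +0.218  -0.079


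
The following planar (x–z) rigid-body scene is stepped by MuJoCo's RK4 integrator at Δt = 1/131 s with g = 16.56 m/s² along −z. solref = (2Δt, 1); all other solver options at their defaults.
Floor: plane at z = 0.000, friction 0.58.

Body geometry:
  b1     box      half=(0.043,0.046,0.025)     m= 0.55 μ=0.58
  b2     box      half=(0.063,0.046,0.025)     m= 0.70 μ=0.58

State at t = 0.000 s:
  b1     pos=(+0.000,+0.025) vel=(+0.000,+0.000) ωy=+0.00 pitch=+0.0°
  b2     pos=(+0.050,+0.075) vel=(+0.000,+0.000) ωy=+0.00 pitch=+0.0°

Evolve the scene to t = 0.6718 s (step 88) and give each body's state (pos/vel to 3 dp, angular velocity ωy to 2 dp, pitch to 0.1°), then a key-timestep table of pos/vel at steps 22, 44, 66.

State at t = 0.6718 s:
  b1     pos=(-0.001,+0.025) vel=(-0.001,+0.000) ωy=+0.00 pitch=+0.0°
  b2     pos=(+0.065,+0.062) vel=(+0.000,-0.001) ωy=-0.03 pitch=+45.6°

Key-timestep trajectory:
   step    t(s)  b1.x    b1.z    b1.vx   b1.vz   b2.x    b2.z    b2.vx   b2.vz 
     22  0.1679   +0.000  +0.025  +0.000  +0.001   +0.070  +0.062  +0.150  +0.102
     44  0.3359   +0.000  +0.025  -0.001  +0.000   +0.065  +0.062  +0.054  -0.010
     66  0.5038   +0.000  +0.025  -0.001  +0.000   +0.065  +0.063  +0.000  -0.001


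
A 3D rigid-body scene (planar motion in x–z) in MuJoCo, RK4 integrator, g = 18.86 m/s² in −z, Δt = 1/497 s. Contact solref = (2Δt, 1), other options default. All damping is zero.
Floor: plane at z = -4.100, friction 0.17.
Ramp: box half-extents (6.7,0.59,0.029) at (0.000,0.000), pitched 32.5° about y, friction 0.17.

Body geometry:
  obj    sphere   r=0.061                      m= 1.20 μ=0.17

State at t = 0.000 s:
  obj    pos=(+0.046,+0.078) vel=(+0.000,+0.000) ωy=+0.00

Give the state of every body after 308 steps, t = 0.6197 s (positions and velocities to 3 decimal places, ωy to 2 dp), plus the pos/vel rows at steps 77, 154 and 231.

State at t = 0.6197 s:
  obj    pos=(+1.249,-0.689) vel=(+3.881,-2.480) ωy=+68.59

Key-timestep trajectory:
   step    t(s)  obj.x    obj.z    obj.vx   obj.vz 
     77  0.1549   +0.121  +0.030  +0.971  -0.621
    154  0.3099   +0.347  -0.114  +1.946  -1.229
    231  0.4648   +0.723  -0.354  +2.910  -1.862


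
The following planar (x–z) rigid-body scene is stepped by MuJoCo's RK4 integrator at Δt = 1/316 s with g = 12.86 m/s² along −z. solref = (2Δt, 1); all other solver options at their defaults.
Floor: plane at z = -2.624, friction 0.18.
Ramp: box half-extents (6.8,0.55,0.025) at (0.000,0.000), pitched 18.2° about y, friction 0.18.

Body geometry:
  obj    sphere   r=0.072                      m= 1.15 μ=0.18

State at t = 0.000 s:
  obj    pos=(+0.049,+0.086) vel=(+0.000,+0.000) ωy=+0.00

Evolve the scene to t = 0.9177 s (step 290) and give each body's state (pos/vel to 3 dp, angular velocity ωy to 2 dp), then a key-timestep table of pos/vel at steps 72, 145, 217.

State at t = 0.9177 s:
  obj    pos=(+1.197,-0.291) vel=(+2.501,-0.822) ωy=+36.56

Key-timestep trajectory:
   step    t(s)  obj.x    obj.z    obj.vx   obj.vz 
     72  0.2278   +0.120  +0.063  +0.621  -0.204
    145  0.4589   +0.336  -0.008  +1.251  -0.411
    217  0.6867   +0.692  -0.125  +1.872  -0.615


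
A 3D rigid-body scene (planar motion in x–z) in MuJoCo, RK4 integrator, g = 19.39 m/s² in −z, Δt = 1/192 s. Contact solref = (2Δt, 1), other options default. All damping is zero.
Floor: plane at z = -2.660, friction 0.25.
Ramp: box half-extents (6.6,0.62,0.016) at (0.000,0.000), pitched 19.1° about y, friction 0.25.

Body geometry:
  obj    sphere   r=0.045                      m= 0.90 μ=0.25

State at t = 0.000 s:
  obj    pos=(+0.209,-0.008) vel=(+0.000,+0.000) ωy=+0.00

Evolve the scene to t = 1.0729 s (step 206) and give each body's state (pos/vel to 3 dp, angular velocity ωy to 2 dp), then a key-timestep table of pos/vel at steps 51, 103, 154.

State at t = 1.0729 s:
  obj    pos=(+2.674,-0.861) vel=(+4.595,-1.591) ωy=+108.04

Key-timestep trajectory:
   step    t(s)  obj.x    obj.z    obj.vx   obj.vz 
     51  0.2656   +0.360  -0.060  +1.138  -0.394
    103  0.5365   +0.825  -0.221  +2.298  -0.796
    154  0.8021   +1.587  -0.485  +3.435  -1.189


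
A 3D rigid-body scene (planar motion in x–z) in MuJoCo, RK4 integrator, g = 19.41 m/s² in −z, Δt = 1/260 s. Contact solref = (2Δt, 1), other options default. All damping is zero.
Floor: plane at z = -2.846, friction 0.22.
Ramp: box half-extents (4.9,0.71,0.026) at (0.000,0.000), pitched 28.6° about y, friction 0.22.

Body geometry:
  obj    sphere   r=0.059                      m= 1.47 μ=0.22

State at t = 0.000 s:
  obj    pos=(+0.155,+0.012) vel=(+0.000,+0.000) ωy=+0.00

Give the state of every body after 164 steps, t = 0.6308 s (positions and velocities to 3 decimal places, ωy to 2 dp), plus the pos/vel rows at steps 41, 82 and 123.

State at t = 0.6308 s:
  obj    pos=(+1.315,-0.620) vel=(+3.676,-2.004) ωy=+70.93

Key-timestep trajectory:
   step    t(s)  obj.x    obj.z    obj.vx   obj.vz 
     41  0.1577   +0.228  -0.027  +0.919  -0.501
     82  0.3154   +0.445  -0.146  +1.838  -1.002
    123  0.4731   +0.807  -0.343  +2.757  -1.503


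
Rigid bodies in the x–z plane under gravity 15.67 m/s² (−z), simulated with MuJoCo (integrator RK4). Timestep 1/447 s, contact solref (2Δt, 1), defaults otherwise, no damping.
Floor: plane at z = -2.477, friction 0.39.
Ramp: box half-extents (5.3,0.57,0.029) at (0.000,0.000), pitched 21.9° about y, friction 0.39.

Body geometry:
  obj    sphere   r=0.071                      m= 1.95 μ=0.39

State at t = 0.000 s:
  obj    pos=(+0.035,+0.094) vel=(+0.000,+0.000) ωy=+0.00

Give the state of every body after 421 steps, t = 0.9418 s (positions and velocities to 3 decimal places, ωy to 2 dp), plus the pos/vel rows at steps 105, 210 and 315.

State at t = 0.9418 s:
  obj    pos=(+1.753,-0.597) vel=(+3.648,-1.467) ωy=+55.38

Key-timestep trajectory:
   step    t(s)  obj.x    obj.z    obj.vx   obj.vz 
    105  0.2349   +0.142  +0.051  +0.910  -0.366
    210  0.4698   +0.462  -0.078  +1.820  -0.732
    315  0.7047   +0.997  -0.293  +2.730  -1.097


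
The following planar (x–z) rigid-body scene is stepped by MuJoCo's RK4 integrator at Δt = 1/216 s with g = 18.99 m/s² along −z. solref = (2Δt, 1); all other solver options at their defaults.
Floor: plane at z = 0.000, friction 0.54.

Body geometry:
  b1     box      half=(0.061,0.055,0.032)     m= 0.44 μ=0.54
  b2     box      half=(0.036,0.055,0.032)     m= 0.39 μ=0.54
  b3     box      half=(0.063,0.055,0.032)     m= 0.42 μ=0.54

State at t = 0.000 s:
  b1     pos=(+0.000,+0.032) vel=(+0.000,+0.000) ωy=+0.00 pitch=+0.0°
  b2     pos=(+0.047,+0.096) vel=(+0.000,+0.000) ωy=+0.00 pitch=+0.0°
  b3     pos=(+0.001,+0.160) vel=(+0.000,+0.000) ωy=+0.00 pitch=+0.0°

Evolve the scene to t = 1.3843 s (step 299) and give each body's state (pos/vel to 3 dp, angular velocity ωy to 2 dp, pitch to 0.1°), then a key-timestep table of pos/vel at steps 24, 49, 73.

State at t = 1.3843 s:
  b1     pos=(+0.000,+0.032) vel=(+0.000,+0.000) ωy=+0.00 pitch=+0.0°
  b2     pos=(+0.047,+0.096) vel=(+0.000,+0.000) ωy=+0.00 pitch=+0.0°
  b3     pos=(-0.149,+0.032) vel=(+0.000,+0.000) ωy=+0.00 pitch=+180.0°

Key-timestep trajectory:
   step    t(s)  b1.x    b1.z    b1.vx   b1.vz   b2.x    b2.z    b2.vx   b2.vz   b3.x    b3.z    b3.vx   b3.vz 
     24  0.1111   +0.000  +0.032  +0.000  +0.000   +0.047  +0.096  +0.001  +0.000   -0.014  +0.151  -0.267  -0.275
     49  0.2269   +0.000  +0.032  +0.001  +0.000   +0.047  +0.096  +0.001  +0.000   -0.059  +0.128  -0.544  -0.250
     73  0.3380   +0.000  +0.032  +0.000  +0.000   +0.047  +0.096  +0.000  +0.000   -0.129  +0.074  -0.663  -1.326


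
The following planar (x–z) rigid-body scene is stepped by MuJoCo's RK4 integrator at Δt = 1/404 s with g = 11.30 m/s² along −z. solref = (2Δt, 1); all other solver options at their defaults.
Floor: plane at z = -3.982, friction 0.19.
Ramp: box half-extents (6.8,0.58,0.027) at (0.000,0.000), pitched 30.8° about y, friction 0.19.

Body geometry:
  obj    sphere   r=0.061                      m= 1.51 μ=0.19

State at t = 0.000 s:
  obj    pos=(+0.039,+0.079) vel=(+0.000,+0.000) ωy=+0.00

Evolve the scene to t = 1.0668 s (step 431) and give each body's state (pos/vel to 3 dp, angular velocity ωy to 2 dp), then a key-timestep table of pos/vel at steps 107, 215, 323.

State at t = 1.0668 s:
  obj    pos=(+2.059,-1.125) vel=(+3.787,-2.258) ωy=+72.27

Key-timestep trajectory:
   step    t(s)  obj.x    obj.z    obj.vx   obj.vz 
    107  0.2649   +0.164  +0.005  +0.940  -0.561
    215  0.5322   +0.542  -0.221  +1.889  -1.126
    323  0.7995   +1.174  -0.597  +2.838  -1.692


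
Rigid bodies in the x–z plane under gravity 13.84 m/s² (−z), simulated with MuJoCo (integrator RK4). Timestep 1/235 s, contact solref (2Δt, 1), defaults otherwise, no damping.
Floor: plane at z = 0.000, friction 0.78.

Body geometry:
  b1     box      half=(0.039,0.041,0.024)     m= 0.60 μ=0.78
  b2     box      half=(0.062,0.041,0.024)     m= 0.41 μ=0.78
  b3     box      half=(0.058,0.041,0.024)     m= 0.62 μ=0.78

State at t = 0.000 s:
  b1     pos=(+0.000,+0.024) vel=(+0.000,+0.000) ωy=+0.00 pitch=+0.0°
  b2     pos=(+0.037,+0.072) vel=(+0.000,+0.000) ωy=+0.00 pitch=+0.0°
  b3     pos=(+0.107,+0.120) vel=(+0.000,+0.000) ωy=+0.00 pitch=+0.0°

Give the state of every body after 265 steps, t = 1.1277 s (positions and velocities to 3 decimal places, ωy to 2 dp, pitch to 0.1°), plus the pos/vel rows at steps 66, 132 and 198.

State at t = 1.1277 s:
  b1     pos=(-0.001,+0.024) vel=(-0.001,+0.000) ωy=+0.00 pitch=+0.0°
  b2     pos=(+0.056,+0.064) vel=(+0.000,+0.000) ωy=-0.02 pitch=+52.3°
  b3     pos=(+0.140,+0.055) vel=(+0.000,+0.000) ωy=-0.01 pitch=+38.6°

Key-timestep trajectory:
   step    t(s)  b1.x    b1.z    b1.vx   b1.vz   b2.x    b2.z    b2.vx   b2.vz   b3.x    b3.z    b3.vx   b3.vz 
     66  0.2809   +0.000  +0.024  -0.001  +0.000   +0.057  +0.064  -0.001  +0.001   +0.140  +0.055  +0.002  +0.001
    132  0.5617   +0.000  +0.024  -0.001  +0.000   +0.057  +0.064  +0.000  +0.000   +0.140  +0.055  +0.000  +0.000
    198  0.8426   -0.001  +0.024  -0.001  +0.000   +0.057  +0.064  +0.000  +0.000   +0.140  +0.055  +0.000  +0.000


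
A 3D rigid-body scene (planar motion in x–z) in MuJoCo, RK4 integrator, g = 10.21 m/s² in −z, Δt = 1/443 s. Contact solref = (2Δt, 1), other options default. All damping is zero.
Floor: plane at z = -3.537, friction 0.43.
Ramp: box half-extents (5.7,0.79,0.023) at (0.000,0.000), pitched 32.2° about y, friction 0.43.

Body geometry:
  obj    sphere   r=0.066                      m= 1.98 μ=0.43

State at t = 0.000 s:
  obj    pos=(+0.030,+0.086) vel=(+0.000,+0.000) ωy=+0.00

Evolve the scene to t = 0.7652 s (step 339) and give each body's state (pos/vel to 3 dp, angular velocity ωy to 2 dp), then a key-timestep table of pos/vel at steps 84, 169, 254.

State at t = 0.7652 s:
  obj    pos=(+0.993,-0.520) vel=(+2.517,-1.585) ωy=+45.05

Key-timestep trajectory:
   step    t(s)  obj.x    obj.z    obj.vx   obj.vz 
     84  0.1896   +0.089  +0.049  +0.624  -0.393
    169  0.3815   +0.269  -0.065  +1.255  -0.790
    254  0.5734   +0.571  -0.254  +1.886  -1.187


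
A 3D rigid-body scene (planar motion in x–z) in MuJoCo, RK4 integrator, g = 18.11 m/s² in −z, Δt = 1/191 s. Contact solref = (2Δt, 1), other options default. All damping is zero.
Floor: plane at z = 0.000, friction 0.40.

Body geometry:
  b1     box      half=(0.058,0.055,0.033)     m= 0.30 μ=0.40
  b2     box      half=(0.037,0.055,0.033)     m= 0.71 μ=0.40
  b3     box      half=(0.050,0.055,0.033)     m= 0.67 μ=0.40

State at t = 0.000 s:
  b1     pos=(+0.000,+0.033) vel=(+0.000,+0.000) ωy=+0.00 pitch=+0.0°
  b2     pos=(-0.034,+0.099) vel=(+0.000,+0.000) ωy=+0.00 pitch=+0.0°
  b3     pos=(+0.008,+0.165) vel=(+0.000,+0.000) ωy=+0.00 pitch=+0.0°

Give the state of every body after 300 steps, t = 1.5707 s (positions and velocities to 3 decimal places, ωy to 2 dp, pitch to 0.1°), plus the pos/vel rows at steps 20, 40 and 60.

State at t = 1.5707 s:
  b1     pos=(+0.000,+0.033) vel=(+0.000,+0.000) ωy=+0.00 pitch=+0.0°
  b2     pos=(-0.034,+0.099) vel=(+0.000,+0.000) ωy=+0.00 pitch=+0.0°
  b3     pos=(+0.138,+0.033) vel=(+0.000,+0.000) ωy=+0.00 pitch=+180.0°

Key-timestep trajectory:
   step    t(s)  b1.x    b1.z    b1.vx   b1.vz   b2.x    b2.z    b2.vx   b2.vz   b3.x    b3.z    b3.vx   b3.vz 
     20  0.1047   +0.000  +0.033  -0.001  +0.000   -0.034  +0.099  -0.002  +0.000   +0.017  +0.162  +0.194  -0.078
     40  0.2094   +0.000  +0.033  -0.007  +0.000   -0.034  +0.099  -0.007  +0.000   +0.052  +0.116  +0.716  -0.270
     60  0.3141   +0.000  +0.033  +0.000  +0.000   -0.034  +0.099  +0.000  +0.000   +0.127  +0.052  +0.730  -1.492


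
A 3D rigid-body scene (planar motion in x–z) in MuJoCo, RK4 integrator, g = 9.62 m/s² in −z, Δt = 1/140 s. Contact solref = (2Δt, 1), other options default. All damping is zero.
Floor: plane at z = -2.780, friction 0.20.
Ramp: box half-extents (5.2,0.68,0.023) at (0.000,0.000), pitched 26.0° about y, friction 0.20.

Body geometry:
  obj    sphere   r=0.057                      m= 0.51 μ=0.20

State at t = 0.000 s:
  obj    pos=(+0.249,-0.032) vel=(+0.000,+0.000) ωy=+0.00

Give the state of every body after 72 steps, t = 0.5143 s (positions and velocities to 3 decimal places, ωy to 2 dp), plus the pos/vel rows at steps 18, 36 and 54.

State at t = 0.5143 s:
  obj    pos=(+0.607,-0.207) vel=(+1.393,-0.679) ωy=+27.16

Key-timestep trajectory:
   step    t(s)  obj.x    obj.z    obj.vx   obj.vz 
     18  0.1286   +0.271  -0.043  +0.348  -0.170
     36  0.2571   +0.339  -0.076  +0.696  -0.340
     54  0.3857   +0.450  -0.131  +1.045  -0.509


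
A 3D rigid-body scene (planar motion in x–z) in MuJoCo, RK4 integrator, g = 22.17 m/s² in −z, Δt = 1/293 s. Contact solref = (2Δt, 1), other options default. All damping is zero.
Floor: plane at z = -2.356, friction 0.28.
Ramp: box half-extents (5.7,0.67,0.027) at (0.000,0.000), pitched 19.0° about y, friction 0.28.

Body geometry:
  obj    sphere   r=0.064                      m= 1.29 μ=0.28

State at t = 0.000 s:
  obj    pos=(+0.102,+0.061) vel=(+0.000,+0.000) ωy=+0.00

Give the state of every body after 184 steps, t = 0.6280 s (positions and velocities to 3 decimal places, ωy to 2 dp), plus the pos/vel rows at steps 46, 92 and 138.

State at t = 0.6280 s:
  obj    pos=(+1.063,-0.270) vel=(+3.061,-1.054) ωy=+50.58

Key-timestep trajectory:
   step    t(s)  obj.x    obj.z    obj.vx   obj.vz 
     46  0.1570   +0.162  +0.040  +0.765  -0.264
     92  0.3140   +0.342  -0.022  +1.531  -0.527
    138  0.4710   +0.643  -0.125  +2.296  -0.791


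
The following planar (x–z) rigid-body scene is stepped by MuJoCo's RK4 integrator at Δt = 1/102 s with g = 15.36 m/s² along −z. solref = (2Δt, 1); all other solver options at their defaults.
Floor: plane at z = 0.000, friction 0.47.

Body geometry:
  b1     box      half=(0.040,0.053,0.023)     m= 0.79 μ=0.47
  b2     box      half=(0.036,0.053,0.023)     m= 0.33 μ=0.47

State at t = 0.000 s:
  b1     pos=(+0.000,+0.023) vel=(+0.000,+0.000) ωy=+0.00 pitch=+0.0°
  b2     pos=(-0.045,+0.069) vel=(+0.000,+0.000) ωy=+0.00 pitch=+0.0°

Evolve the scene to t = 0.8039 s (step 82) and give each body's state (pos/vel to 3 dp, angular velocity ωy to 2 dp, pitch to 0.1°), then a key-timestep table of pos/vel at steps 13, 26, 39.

State at t = 0.8039 s:
  b1     pos=(+0.000,+0.023) vel=(+0.000,+0.000) ωy=+0.00 pitch=+0.0°
  b2     pos=(-0.078,+0.036) vel=(+0.000,+0.000) ωy=+0.00 pitch=-90.0°

Key-timestep trajectory:
   step    t(s)  b1.x    b1.z    b1.vx   b1.vz   b2.x    b2.z    b2.vx   b2.vz 
     13  0.1275   +0.000  +0.023  +0.000  +0.001   -0.060  +0.059  -0.256  -0.315
     26  0.2549   +0.000  +0.023  +0.000  +0.000   -0.087  +0.040  +0.006  +0.020
     39  0.3824   +0.000  +0.023  +0.000  +0.000   -0.076  +0.036  -0.121  -0.039


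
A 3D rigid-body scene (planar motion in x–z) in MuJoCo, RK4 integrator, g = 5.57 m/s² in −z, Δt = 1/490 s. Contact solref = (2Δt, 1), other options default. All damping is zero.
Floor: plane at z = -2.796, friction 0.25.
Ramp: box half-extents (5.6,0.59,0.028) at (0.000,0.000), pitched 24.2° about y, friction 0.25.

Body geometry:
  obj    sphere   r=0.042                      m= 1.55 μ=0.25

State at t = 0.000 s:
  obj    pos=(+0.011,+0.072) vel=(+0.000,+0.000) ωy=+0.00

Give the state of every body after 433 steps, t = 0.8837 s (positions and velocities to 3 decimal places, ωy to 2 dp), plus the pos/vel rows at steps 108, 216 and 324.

State at t = 0.8837 s:
  obj    pos=(+0.592,-0.189) vel=(+1.315,-0.591) ωy=+34.31

Key-timestep trajectory:
   step    t(s)  obj.x    obj.z    obj.vx   obj.vz 
    108  0.2204   +0.047  +0.056  +0.328  -0.147
    216  0.4408   +0.156  +0.007  +0.656  -0.295
    324  0.6612   +0.336  -0.074  +0.984  -0.442


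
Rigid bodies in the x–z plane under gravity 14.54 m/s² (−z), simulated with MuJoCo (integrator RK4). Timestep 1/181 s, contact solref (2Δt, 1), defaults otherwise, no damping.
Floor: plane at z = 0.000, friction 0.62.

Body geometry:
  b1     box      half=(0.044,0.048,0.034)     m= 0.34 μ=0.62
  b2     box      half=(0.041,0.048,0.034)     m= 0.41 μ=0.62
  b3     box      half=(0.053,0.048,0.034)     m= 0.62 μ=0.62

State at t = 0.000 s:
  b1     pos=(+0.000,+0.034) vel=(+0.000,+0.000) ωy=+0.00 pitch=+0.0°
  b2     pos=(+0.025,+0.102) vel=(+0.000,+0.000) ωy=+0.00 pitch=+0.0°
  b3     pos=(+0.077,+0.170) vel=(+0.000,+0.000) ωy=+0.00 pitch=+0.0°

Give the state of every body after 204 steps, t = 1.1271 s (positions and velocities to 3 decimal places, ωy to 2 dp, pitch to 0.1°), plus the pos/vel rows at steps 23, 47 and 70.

State at t = 1.1271 s:
  b1     pos=(+0.000,+0.034) vel=(+0.000,+0.000) ωy=+0.00 pitch=+0.0°
  b2     pos=(+0.023,+0.102) vel=(+0.000,+0.000) ωy=+0.00 pitch=+0.0°
  b3     pos=(+0.103,+0.053) vel=(+0.000,+0.000) ωy=+0.00 pitch=+90.0°

Key-timestep trajectory:
   step    t(s)  b1.x    b1.z    b1.vx   b1.vz   b2.x    b2.z    b2.vx   b2.vz   b3.x    b3.z    b3.vx   b3.vz 
     23  0.1271   +0.000  +0.034  +0.000  +0.000   +0.025  +0.102  +0.000  +0.001   +0.095  +0.157  +0.274  -0.344
     47  0.2597   +0.000  +0.034  +0.000  +0.000   +0.025  +0.102  +0.000  +0.000   +0.124  +0.058  -0.014  +0.200
     70  0.3867   +0.000  +0.034  +0.000  +0.000   +0.025  +0.102  +0.000  +0.000   +0.105  +0.054  -0.341  -0.194


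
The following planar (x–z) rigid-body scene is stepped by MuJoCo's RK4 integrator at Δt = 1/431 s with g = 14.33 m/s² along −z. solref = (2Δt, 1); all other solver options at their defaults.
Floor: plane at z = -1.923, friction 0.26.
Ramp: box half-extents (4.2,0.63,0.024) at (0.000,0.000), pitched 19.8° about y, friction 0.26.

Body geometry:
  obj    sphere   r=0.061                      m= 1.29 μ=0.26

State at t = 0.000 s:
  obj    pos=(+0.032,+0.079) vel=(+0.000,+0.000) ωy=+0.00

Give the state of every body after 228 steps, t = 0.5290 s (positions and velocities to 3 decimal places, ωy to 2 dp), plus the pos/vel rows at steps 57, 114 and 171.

State at t = 0.5290 s:
  obj    pos=(+0.488,-0.086) vel=(+1.726,-0.621) ωy=+30.06

Key-timestep trajectory:
   step    t(s)  obj.x    obj.z    obj.vx   obj.vz 
     57  0.1323   +0.061  +0.069  +0.432  -0.155
    114  0.2645   +0.146  +0.038  +0.863  -0.311
    171  0.3968   +0.289  -0.014  +1.294  -0.466


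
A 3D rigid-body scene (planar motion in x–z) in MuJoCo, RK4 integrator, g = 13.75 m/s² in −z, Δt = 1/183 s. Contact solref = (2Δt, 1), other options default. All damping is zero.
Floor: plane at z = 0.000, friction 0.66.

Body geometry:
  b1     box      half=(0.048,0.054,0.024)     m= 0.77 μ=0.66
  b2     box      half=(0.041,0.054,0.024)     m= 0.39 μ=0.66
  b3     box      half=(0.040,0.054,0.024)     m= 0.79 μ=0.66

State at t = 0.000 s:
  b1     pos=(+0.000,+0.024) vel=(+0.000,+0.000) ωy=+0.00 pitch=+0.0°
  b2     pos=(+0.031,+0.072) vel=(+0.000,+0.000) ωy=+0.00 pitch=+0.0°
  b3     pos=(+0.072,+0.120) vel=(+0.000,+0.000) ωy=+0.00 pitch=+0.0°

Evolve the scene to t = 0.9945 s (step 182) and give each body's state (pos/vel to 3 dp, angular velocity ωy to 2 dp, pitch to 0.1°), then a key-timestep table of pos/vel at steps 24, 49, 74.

State at t = 0.9945 s:
  b1     pos=(+0.000,+0.024) vel=(+0.000,+0.000) ωy=+0.00 pitch=+0.0°
  b2     pos=(+0.080,+0.041) vel=(+0.000,+0.000) ωy=+0.00 pitch=+90.0°
  b3     pos=(+0.218,+0.024) vel=(+0.000,+0.000) ωy=+0.00 pitch=+180.0°

Key-timestep trajectory:
   step    t(s)  b1.x    b1.z    b1.vx   b1.vz   b2.x    b2.z    b2.vx   b2.vz   b3.x    b3.z    b3.vx   b3.vz 
     24  0.1311   +0.000  +0.024  -0.001  +0.000   +0.039  +0.076  +0.164  +0.054   +0.094  +0.108  +0.364  -0.270
     49  0.2678   +0.000  +0.024  +0.000  +0.000   +0.081  +0.039  +0.147  -0.349   +0.158  +0.041  +0.357  +0.221
     74  0.4044   +0.000  +0.024  +0.000  +0.000   +0.080  +0.041  +0.000  +0.000   +0.203  +0.038  +0.422  -0.292


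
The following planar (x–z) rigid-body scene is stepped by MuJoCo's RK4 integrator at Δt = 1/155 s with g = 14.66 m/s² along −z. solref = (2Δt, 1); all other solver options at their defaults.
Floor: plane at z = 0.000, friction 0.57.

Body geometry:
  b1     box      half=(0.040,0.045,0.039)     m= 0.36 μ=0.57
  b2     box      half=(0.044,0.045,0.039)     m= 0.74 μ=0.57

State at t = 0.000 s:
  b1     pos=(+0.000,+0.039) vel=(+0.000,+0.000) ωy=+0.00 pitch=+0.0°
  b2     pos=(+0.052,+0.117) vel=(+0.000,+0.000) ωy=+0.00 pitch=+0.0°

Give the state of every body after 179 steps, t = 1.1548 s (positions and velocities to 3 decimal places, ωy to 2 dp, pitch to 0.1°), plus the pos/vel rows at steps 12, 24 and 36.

State at t = 1.1548 s:
  b1     pos=(+0.000,+0.039) vel=(+0.000,+0.000) ωy=+0.00 pitch=+0.0°
  b2     pos=(+0.100,+0.044) vel=(+0.000,+0.000) ωy=+0.00 pitch=+90.0°

Key-timestep trajectory:
   step    t(s)  b1.x    b1.z    b1.vx   b1.vz   b2.x    b2.z    b2.vx   b2.vz 
     12  0.0774   +0.000  +0.039  -0.001  +0.001   +0.060  +0.114  +0.209  -0.109
     24  0.1548   +0.000  +0.039  +0.000  +0.000   +0.082  +0.085  +0.326  -0.796
     36  0.2323   +0.000  +0.039  +0.000  +0.000   +0.101  +0.043  -0.045  +0.063


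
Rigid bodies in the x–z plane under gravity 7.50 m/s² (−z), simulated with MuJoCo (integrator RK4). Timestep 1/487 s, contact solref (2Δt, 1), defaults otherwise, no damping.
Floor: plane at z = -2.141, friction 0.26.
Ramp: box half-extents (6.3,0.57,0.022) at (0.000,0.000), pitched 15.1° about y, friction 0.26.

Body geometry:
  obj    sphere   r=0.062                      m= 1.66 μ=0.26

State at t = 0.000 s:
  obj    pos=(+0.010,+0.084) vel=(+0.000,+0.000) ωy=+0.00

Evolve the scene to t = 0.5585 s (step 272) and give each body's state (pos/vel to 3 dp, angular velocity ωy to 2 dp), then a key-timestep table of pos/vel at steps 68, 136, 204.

State at t = 0.5585 s:
  obj    pos=(+0.220,+0.028) vel=(+0.753,-0.203) ωy=+12.57

Key-timestep trajectory:
   step    t(s)  obj.x    obj.z    obj.vx   obj.vz 
     68  0.1396   +0.023  +0.081  +0.188  -0.051
    136  0.2793   +0.063  +0.070  +0.376  -0.102
    204  0.4189   +0.128  +0.052  +0.564  -0.152


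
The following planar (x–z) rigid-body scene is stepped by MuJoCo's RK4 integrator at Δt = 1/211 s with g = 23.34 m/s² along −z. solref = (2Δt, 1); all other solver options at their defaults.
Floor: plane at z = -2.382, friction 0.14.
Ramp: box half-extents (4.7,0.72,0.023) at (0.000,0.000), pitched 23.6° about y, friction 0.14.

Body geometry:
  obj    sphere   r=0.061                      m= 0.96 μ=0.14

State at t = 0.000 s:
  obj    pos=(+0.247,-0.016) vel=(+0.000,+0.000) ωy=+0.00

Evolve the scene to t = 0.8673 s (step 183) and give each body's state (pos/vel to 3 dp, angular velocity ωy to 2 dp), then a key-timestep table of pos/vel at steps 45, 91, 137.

State at t = 0.8673 s:
  obj    pos=(+2.548,-1.021) vel=(+5.305,-2.318) ωy=+94.87

Key-timestep trajectory:
   step    t(s)  obj.x    obj.z    obj.vx   obj.vz 
     45  0.2133   +0.386  -0.077  +1.305  -0.570
     91  0.4313   +0.816  -0.265  +2.638  -1.153
    137  0.6493   +1.537  -0.580  +3.972  -1.735


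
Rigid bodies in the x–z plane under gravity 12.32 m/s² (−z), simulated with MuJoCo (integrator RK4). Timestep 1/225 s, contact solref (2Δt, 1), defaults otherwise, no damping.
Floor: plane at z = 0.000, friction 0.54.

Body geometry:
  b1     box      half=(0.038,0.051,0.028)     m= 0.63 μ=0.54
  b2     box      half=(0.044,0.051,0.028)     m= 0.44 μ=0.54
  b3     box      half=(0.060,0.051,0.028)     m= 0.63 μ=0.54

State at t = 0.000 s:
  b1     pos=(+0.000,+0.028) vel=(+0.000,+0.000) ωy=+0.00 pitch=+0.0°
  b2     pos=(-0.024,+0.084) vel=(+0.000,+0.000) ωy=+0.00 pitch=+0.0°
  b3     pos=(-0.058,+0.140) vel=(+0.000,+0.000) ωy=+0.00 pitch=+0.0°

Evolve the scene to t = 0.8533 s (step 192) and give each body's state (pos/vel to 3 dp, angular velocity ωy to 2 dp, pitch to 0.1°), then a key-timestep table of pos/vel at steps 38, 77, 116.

State at t = 0.8533 s:
  b1     pos=(+0.000,+0.028) vel=(+0.000,+0.000) ωy=+0.00 pitch=+0.0°
  b2     pos=(-0.077,+0.044) vel=(+0.000,+0.000) ωy=+0.00 pitch=-90.0°
  b3     pos=(-0.250,+0.028) vel=(+0.000,+0.000) ωy=+0.00 pitch=+180.0°

Key-timestep trajectory:
   step    t(s)  b1.x    b1.z    b1.vx   b1.vz   b2.x    b2.z    b2.vx   b2.vz   b3.x    b3.z    b3.vx   b3.vz 
     38  0.1689   +0.000  +0.028  +0.000  +0.000   -0.031  +0.087  -0.109  +0.025   -0.078  +0.133  -0.280  -0.147
     77  0.3422   +0.000  +0.028  +0.000  +0.000   -0.077  +0.042  -0.449  -0.492   -0.153  +0.062  -0.505  -0.158
    116  0.5156   +0.000  +0.028  +0.000  +0.000   -0.077  +0.044  +0.002  +0.002   -0.208  +0.063  -0.348  -0.134


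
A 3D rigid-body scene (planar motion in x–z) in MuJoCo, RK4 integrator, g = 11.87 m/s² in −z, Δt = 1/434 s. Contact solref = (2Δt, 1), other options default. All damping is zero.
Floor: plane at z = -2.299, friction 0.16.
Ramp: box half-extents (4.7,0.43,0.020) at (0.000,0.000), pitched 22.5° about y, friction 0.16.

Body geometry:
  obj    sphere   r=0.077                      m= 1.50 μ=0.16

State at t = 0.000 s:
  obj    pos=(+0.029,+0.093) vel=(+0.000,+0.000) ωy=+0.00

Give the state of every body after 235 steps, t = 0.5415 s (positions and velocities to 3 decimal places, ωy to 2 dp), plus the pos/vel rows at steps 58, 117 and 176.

State at t = 0.5415 s:
  obj    pos=(+0.469,-0.089) vel=(+1.623,-0.672) ωy=+22.81

Key-timestep trajectory:
   step    t(s)  obj.x    obj.z    obj.vx   obj.vz 
     58  0.1336   +0.056  +0.082  +0.401  -0.166
    117  0.2696   +0.138  +0.048  +0.808  -0.335
    176  0.4055   +0.276  -0.009  +1.216  -0.504


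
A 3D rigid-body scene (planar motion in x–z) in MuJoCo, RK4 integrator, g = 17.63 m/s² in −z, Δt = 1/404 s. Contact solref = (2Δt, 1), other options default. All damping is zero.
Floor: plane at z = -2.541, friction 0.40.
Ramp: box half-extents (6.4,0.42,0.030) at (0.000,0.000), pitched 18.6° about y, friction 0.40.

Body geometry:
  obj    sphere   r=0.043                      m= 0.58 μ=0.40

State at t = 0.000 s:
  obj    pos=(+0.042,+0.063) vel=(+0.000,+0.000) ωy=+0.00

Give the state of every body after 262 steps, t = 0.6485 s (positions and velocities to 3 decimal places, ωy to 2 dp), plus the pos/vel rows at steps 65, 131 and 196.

State at t = 0.6485 s:
  obj    pos=(+0.843,-0.207) vel=(+2.469,-0.831) ωy=+60.57

Key-timestep trajectory:
   step    t(s)  obj.x    obj.z    obj.vx   obj.vz 
     65  0.1609   +0.091  +0.046  +0.613  -0.206
    131  0.3243   +0.242  -0.004  +1.234  -0.415
    196  0.4851   +0.490  -0.088  +1.847  -0.622


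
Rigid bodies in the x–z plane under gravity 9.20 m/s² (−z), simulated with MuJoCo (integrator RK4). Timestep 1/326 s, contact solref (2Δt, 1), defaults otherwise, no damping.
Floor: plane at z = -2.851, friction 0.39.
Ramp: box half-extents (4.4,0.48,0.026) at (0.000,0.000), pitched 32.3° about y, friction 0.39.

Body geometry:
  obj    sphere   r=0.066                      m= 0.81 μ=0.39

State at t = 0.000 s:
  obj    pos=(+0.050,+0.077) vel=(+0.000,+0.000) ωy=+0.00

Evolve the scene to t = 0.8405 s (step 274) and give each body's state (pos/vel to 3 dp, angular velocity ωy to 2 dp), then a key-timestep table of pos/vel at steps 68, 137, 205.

State at t = 0.8405 s:
  obj    pos=(+1.099,-0.586) vel=(+2.495,-1.577) ωy=+44.71

Key-timestep trajectory:
   step    t(s)  obj.x    obj.z    obj.vx   obj.vz 
     68  0.2086   +0.115  +0.036  +0.619  -0.391
    137  0.4202   +0.312  -0.089  +1.247  -0.789
    205  0.6288   +0.637  -0.294  +1.867  -1.180


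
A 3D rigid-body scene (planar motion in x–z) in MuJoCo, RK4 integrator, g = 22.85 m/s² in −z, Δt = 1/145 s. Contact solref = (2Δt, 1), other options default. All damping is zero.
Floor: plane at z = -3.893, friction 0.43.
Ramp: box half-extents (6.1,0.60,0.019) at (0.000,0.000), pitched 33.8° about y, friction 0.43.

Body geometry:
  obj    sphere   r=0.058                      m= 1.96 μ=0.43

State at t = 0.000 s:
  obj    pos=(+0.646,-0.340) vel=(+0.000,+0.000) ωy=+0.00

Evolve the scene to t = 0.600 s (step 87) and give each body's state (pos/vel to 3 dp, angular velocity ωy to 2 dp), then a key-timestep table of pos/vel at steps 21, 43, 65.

State at t = 0.600 s:
  obj    pos=(+2.004,-1.249) vel=(+4.527,-3.030) ωy=+93.90

Key-timestep trajectory:
   step    t(s)  obj.x    obj.z    obj.vx   obj.vz 
     21  0.1448   +0.725  -0.393  +1.093  -0.732
     43  0.2966   +0.978  -0.562  +2.238  -1.498
     65  0.4483   +1.404  -0.847  +3.382  -2.264


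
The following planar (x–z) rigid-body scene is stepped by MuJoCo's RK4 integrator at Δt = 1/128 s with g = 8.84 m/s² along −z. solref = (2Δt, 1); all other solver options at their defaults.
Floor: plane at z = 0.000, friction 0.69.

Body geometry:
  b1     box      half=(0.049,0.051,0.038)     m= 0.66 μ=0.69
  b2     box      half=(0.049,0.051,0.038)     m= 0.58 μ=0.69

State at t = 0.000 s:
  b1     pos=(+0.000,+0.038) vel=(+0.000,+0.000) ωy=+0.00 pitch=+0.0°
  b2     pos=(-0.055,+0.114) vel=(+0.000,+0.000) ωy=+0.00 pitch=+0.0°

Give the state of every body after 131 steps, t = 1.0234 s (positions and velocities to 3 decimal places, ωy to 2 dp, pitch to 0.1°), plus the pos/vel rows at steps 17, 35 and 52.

State at t = 1.0234 s:
  b1     pos=(+0.000,+0.038) vel=(+0.000,+0.000) ωy=+0.00 pitch=+0.0°
  b2     pos=(-0.102,+0.049) vel=(+0.000,+0.000) ωy=+0.00 pitch=-90.0°

Key-timestep trajectory:
   step    t(s)  b1.x    b1.z    b1.vx   b1.vz   b2.x    b2.z    b2.vx   b2.vz 
     17  0.1328   +0.000  +0.038  +0.000  +0.000   -0.062  +0.112  -0.128  -0.046
     35  0.2734   +0.000  +0.038  +0.000  +0.000   -0.092  +0.074  -0.246  -0.731
     52  0.4062   +0.000  +0.038  +0.000  +0.000   -0.103  +0.049  +0.133  -0.091


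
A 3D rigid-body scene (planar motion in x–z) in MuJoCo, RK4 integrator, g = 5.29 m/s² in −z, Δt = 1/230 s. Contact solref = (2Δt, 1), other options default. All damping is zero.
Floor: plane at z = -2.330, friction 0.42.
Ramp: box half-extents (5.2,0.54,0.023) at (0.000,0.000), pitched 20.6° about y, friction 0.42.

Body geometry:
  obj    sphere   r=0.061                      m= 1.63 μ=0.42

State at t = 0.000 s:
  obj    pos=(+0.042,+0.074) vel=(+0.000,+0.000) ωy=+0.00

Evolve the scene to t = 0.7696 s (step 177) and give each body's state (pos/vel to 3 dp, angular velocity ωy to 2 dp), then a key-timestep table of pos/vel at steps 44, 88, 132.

State at t = 0.7696 s:
  obj    pos=(+0.411,-0.065) vel=(+0.958,-0.360) ωy=+16.77

Key-timestep trajectory:
   step    t(s)  obj.x    obj.z    obj.vx   obj.vz 
     44  0.1913   +0.065  +0.065  +0.238  -0.090
     88  0.3826   +0.133  +0.040  +0.476  -0.179
    132  0.5739   +0.247  -0.003  +0.714  -0.268


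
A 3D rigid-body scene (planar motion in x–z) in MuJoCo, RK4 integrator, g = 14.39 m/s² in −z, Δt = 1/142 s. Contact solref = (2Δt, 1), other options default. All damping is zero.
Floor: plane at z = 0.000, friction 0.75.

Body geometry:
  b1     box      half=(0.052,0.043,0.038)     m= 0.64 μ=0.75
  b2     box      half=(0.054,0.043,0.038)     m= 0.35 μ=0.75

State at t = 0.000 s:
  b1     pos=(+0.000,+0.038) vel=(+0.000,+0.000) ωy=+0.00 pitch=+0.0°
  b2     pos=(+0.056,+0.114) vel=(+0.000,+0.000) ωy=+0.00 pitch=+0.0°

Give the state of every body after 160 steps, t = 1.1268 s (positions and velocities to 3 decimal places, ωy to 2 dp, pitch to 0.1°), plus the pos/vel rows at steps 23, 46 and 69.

State at t = 1.1268 s:
  b1     pos=(+0.000,+0.038) vel=(+0.000,+0.000) ωy=+0.00 pitch=+0.0°
  b2     pos=(+0.105,+0.054) vel=(+0.000,+0.000) ωy=+0.00 pitch=+90.0°

Key-timestep trajectory:
   step    t(s)  b1.x    b1.z    b1.vx   b1.vz   b2.x    b2.z    b2.vx   b2.vz 
     23  0.1620   +0.000  +0.038  +0.000  +0.000   +0.070  +0.110  +0.221  -0.116
     46  0.3239   +0.000  +0.038  +0.000  +0.000   +0.118  +0.060  +0.131  +0.129
     69  0.4859   +0.000  +0.038  +0.000  +0.000   +0.101  +0.055  -0.038  +0.088


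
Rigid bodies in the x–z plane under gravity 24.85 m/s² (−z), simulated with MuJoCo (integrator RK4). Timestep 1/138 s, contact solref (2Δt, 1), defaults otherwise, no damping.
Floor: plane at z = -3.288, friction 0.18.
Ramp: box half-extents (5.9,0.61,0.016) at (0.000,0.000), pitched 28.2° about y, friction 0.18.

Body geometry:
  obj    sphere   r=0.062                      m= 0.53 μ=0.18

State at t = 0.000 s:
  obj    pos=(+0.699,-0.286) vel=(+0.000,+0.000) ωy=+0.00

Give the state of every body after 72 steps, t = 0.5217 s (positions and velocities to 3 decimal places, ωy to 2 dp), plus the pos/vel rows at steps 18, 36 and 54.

State at t = 0.5217 s:
  obj    pos=(+1.706,-0.826) vel=(+3.858,-2.068) ωy=+70.52

Key-timestep trajectory:
   step    t(s)  obj.x    obj.z    obj.vx   obj.vz 
     18  0.1304   +0.762  -0.320  +0.965  -0.517
     36  0.2609   +0.951  -0.421  +1.929  -1.035
     54  0.3913   +1.265  -0.590  +2.894  -1.551
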